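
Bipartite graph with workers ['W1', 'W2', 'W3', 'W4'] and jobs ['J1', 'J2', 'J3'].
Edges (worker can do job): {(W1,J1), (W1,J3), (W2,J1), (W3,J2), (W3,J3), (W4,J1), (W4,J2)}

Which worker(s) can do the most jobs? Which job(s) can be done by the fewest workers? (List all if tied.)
Most versatile: W1, W3, W4 (2 jobs); Least covered: J2, J3 (2 workers)

Worker degrees (jobs they can do): W1:2, W2:1, W3:2, W4:2
Job degrees (workers who can do it): J1:3, J2:2, J3:2

Maximum worker degree is 2, achieved by: W1, W3, W4
Minimum job degree is 2, achieved by: J2, J3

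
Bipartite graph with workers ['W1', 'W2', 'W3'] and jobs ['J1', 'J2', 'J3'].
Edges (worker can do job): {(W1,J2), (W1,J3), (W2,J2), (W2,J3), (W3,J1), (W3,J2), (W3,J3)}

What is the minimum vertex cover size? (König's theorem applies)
Minimum vertex cover size = 3

By König's theorem: in bipartite graphs,
min vertex cover = max matching = 3

Maximum matching has size 3, so minimum vertex cover also has size 3.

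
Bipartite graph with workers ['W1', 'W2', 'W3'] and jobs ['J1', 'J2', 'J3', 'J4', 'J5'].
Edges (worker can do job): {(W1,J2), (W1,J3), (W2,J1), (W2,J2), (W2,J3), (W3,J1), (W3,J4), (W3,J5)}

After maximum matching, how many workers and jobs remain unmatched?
Unmatched: 0 workers, 2 jobs

Maximum matching size: 3
Workers: 3 total, 3 matched, 0 unmatched
Jobs: 5 total, 3 matched, 2 unmatched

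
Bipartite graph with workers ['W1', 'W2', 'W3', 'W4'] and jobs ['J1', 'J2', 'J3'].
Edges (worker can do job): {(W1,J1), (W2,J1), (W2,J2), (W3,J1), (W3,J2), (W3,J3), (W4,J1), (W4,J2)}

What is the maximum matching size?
Maximum matching size = 3

Maximum matching: {(W2,J2), (W3,J3), (W4,J1)}
Size: 3

This assigns 3 workers to 3 distinct jobs.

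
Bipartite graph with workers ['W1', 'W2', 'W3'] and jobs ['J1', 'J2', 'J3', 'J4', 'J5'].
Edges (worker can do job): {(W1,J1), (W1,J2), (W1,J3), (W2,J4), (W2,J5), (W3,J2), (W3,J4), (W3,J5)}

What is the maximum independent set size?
Maximum independent set = 5

By König's theorem:
- Min vertex cover = Max matching = 3
- Max independent set = Total vertices - Min vertex cover
- Max independent set = 8 - 3 = 5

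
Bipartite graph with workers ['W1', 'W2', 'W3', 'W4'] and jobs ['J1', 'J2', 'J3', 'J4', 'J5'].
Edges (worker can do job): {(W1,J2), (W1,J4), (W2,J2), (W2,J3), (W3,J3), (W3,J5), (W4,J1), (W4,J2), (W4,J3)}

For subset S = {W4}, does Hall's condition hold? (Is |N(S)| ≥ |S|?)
Yes: |N(S)| = 3, |S| = 1

Subset S = {W4}
Neighbors N(S) = {J1, J2, J3}

|N(S)| = 3, |S| = 1
Hall's condition: |N(S)| ≥ |S| is satisfied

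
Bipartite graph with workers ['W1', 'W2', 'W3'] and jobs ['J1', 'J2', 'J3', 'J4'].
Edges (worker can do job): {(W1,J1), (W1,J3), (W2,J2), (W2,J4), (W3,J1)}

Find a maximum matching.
Matching: {(W1,J3), (W2,J2), (W3,J1)}

Maximum matching (size 3):
  W1 → J3
  W2 → J2
  W3 → J1

Each worker is assigned to at most one job, and each job to at most one worker.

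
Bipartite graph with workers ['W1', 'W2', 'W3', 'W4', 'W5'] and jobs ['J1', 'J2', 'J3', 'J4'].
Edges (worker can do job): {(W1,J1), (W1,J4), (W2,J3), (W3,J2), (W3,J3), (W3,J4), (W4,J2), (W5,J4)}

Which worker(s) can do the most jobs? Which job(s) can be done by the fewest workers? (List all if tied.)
Most versatile: W3 (3 jobs); Least covered: J1 (1 workers)

Worker degrees (jobs they can do): W1:2, W2:1, W3:3, W4:1, W5:1
Job degrees (workers who can do it): J1:1, J2:2, J3:2, J4:3

Maximum worker degree is 3, achieved by: W3
Minimum job degree is 1, achieved by: J1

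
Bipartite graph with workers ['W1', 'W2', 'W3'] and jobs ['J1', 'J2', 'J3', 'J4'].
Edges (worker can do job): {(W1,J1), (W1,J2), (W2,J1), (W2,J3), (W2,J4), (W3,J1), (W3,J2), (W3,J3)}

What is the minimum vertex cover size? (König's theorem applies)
Minimum vertex cover size = 3

By König's theorem: in bipartite graphs,
min vertex cover = max matching = 3

Maximum matching has size 3, so minimum vertex cover also has size 3.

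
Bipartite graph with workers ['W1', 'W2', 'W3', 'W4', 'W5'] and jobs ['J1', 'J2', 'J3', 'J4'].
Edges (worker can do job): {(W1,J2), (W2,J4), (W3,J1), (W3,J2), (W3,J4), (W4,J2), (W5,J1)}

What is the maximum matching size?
Maximum matching size = 3

Maximum matching: {(W3,J4), (W4,J2), (W5,J1)}
Size: 3

This assigns 3 workers to 3 distinct jobs.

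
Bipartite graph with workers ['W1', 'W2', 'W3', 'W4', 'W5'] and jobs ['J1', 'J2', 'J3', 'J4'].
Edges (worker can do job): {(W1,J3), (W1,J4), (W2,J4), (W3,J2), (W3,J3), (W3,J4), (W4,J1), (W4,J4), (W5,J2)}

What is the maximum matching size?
Maximum matching size = 4

Maximum matching: {(W1,J4), (W3,J3), (W4,J1), (W5,J2)}
Size: 4

This assigns 4 workers to 4 distinct jobs.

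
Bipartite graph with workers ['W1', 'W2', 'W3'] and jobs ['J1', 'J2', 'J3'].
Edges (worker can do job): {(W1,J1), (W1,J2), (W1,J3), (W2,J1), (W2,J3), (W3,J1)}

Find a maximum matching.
Matching: {(W1,J2), (W2,J3), (W3,J1)}

Maximum matching (size 3):
  W1 → J2
  W2 → J3
  W3 → J1

Each worker is assigned to at most one job, and each job to at most one worker.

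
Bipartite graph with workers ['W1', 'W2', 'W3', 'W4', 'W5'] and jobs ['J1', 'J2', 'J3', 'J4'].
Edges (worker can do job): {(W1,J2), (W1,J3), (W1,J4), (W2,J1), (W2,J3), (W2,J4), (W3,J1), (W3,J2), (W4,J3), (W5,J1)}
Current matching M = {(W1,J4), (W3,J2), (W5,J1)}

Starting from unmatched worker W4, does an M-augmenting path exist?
Yes: W4 → J3

An M-augmenting path alternates non-matching / matching edges, starting and ending at unmatched vertices.
Path: W4 → J3
(J3 is unmatched in M, so the path is augmenting.)
Flipping edges along this path would increase |M| from 3 to 4.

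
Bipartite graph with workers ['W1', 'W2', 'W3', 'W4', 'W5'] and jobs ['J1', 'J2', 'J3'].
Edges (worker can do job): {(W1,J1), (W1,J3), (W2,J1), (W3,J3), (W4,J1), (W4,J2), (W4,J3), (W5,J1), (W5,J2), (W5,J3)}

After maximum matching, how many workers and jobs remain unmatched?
Unmatched: 2 workers, 0 jobs

Maximum matching size: 3
Workers: 5 total, 3 matched, 2 unmatched
Jobs: 3 total, 3 matched, 0 unmatched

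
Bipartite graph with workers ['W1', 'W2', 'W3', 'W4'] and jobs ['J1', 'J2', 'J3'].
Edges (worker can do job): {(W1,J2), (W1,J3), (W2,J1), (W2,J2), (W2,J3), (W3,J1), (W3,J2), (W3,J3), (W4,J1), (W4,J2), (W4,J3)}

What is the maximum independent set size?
Maximum independent set = 4

By König's theorem:
- Min vertex cover = Max matching = 3
- Max independent set = Total vertices - Min vertex cover
- Max independent set = 7 - 3 = 4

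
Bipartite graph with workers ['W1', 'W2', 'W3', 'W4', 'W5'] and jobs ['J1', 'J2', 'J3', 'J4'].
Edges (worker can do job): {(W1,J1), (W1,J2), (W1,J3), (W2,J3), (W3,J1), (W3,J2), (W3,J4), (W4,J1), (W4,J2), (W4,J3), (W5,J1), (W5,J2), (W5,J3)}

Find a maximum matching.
Matching: {(W1,J1), (W3,J4), (W4,J2), (W5,J3)}

Maximum matching (size 4):
  W1 → J1
  W3 → J4
  W4 → J2
  W5 → J3

Each worker is assigned to at most one job, and each job to at most one worker.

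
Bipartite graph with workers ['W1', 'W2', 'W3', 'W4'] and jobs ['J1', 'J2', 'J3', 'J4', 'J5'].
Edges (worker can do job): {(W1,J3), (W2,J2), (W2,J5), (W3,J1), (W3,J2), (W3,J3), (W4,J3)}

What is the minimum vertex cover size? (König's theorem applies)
Minimum vertex cover size = 3

By König's theorem: in bipartite graphs,
min vertex cover = max matching = 3

Maximum matching has size 3, so minimum vertex cover also has size 3.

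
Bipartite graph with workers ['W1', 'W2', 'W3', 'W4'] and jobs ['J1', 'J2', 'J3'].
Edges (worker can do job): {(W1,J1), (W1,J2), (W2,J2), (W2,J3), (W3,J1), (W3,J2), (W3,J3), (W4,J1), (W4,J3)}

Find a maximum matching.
Matching: {(W1,J2), (W3,J1), (W4,J3)}

Maximum matching (size 3):
  W1 → J2
  W3 → J1
  W4 → J3

Each worker is assigned to at most one job, and each job to at most one worker.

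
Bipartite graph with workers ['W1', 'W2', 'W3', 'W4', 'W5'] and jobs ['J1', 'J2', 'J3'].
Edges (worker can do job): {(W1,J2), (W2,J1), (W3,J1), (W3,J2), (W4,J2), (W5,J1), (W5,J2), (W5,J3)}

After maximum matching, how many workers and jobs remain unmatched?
Unmatched: 2 workers, 0 jobs

Maximum matching size: 3
Workers: 5 total, 3 matched, 2 unmatched
Jobs: 3 total, 3 matched, 0 unmatched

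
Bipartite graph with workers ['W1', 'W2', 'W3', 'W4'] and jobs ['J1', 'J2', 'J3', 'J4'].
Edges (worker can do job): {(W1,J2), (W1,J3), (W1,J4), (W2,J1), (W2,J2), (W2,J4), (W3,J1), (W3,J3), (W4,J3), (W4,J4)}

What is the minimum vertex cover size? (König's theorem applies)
Minimum vertex cover size = 4

By König's theorem: in bipartite graphs,
min vertex cover = max matching = 4

Maximum matching has size 4, so minimum vertex cover also has size 4.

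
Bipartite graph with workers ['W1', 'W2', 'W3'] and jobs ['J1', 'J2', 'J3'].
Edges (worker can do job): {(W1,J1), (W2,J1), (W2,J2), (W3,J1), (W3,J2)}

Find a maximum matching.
Matching: {(W1,J1), (W3,J2)}

Maximum matching (size 2):
  W1 → J1
  W3 → J2

Each worker is assigned to at most one job, and each job to at most one worker.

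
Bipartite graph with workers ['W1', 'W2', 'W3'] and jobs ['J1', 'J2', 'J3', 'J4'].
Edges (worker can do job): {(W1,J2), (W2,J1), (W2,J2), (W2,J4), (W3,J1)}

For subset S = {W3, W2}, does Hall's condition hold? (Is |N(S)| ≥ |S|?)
Yes: |N(S)| = 3, |S| = 2

Subset S = {W3, W2}
Neighbors N(S) = {J1, J2, J4}

|N(S)| = 3, |S| = 2
Hall's condition: |N(S)| ≥ |S| is satisfied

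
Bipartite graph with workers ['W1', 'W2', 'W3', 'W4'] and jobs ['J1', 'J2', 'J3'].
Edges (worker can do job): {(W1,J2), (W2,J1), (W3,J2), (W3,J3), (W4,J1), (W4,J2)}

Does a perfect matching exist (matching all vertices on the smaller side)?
Yes, perfect matching exists (size 3)

Perfect matching: {(W1,J2), (W3,J3), (W4,J1)}
All 3 vertices on the smaller side are matched.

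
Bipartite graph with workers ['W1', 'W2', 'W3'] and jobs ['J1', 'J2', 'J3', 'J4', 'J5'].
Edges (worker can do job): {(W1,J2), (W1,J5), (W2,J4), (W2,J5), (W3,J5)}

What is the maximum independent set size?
Maximum independent set = 5

By König's theorem:
- Min vertex cover = Max matching = 3
- Max independent set = Total vertices - Min vertex cover
- Max independent set = 8 - 3 = 5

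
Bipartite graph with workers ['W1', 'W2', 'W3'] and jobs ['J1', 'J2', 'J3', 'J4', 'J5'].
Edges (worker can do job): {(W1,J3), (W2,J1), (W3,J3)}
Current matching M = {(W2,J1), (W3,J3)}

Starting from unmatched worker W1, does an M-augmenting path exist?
No augmenting path from W1

Alternating search from W1 reaches jobs: {J3}.
Every reachable job is already matched in M, and following those matched edges back to workers exposes no further unvisited jobs.
No M-augmenting path from W1 exists.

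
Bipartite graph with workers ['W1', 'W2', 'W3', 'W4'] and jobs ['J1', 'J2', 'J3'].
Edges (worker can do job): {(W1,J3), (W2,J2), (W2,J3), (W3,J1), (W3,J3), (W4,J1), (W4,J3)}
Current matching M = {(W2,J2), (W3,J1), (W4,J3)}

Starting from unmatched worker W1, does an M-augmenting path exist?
No augmenting path from W1

Alternating search from W1 reaches jobs: {J1, J3}.
Every reachable job is already matched in M, and following those matched edges back to workers exposes no further unvisited jobs.
No M-augmenting path from W1 exists.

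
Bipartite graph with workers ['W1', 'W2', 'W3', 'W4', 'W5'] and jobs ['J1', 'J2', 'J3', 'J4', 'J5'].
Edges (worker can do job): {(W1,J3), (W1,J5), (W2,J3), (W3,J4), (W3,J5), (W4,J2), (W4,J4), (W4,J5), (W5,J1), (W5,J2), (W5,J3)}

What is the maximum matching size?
Maximum matching size = 5

Maximum matching: {(W1,J5), (W2,J3), (W3,J4), (W4,J2), (W5,J1)}
Size: 5

This assigns 5 workers to 5 distinct jobs.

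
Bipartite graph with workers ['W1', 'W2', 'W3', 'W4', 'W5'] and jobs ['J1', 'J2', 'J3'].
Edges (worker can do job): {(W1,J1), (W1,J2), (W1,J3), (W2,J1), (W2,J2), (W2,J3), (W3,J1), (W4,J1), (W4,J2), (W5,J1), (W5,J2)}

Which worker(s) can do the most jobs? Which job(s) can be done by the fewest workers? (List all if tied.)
Most versatile: W1, W2 (3 jobs); Least covered: J3 (2 workers)

Worker degrees (jobs they can do): W1:3, W2:3, W3:1, W4:2, W5:2
Job degrees (workers who can do it): J1:5, J2:4, J3:2

Maximum worker degree is 3, achieved by: W1, W2
Minimum job degree is 2, achieved by: J3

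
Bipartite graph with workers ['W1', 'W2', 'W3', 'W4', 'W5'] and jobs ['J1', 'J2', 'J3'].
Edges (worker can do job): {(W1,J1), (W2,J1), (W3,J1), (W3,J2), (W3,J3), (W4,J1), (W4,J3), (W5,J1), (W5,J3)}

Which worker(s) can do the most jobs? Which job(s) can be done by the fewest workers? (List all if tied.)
Most versatile: W3 (3 jobs); Least covered: J2 (1 workers)

Worker degrees (jobs they can do): W1:1, W2:1, W3:3, W4:2, W5:2
Job degrees (workers who can do it): J1:5, J2:1, J3:3

Maximum worker degree is 3, achieved by: W3
Minimum job degree is 1, achieved by: J2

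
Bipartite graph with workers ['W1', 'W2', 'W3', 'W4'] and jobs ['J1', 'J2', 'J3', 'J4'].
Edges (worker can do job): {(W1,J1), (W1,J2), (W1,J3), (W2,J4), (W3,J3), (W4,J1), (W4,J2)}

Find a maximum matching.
Matching: {(W1,J1), (W2,J4), (W3,J3), (W4,J2)}

Maximum matching (size 4):
  W1 → J1
  W2 → J4
  W3 → J3
  W4 → J2

Each worker is assigned to at most one job, and each job to at most one worker.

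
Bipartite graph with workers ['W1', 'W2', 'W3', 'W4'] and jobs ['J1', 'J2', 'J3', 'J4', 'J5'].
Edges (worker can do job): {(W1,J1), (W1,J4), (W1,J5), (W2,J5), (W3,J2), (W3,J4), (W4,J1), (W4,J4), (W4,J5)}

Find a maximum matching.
Matching: {(W1,J4), (W2,J5), (W3,J2), (W4,J1)}

Maximum matching (size 4):
  W1 → J4
  W2 → J5
  W3 → J2
  W4 → J1

Each worker is assigned to at most one job, and each job to at most one worker.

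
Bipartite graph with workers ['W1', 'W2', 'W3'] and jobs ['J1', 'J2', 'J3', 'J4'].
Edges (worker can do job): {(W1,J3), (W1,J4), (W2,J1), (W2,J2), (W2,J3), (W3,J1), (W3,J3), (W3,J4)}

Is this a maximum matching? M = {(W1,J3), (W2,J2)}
No, size 2 is not maximum

Proposed matching has size 2.
Maximum matching size for this graph: 3.

This is NOT maximum - can be improved to size 3.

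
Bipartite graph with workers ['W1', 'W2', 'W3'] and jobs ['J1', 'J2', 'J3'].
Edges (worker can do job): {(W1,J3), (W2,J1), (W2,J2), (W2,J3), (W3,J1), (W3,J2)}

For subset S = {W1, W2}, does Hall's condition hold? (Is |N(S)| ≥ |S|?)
Yes: |N(S)| = 3, |S| = 2

Subset S = {W1, W2}
Neighbors N(S) = {J1, J2, J3}

|N(S)| = 3, |S| = 2
Hall's condition: |N(S)| ≥ |S| is satisfied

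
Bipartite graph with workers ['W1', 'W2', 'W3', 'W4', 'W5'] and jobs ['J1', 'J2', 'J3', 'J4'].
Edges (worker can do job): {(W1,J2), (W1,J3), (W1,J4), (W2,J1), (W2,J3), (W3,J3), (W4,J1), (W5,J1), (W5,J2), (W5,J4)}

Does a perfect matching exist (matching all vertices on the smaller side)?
Yes, perfect matching exists (size 4)

Perfect matching: {(W1,J4), (W3,J3), (W4,J1), (W5,J2)}
All 4 vertices on the smaller side are matched.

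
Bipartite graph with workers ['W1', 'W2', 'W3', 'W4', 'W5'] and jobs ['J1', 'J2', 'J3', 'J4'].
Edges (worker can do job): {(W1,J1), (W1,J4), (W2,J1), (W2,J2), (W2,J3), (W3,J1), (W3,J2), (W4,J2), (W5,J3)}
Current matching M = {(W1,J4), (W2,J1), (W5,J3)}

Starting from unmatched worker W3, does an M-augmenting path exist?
Yes: W3 → J2

An M-augmenting path alternates non-matching / matching edges, starting and ending at unmatched vertices.
Path: W3 → J2
(J2 is unmatched in M, so the path is augmenting.)
Flipping edges along this path would increase |M| from 3 to 4.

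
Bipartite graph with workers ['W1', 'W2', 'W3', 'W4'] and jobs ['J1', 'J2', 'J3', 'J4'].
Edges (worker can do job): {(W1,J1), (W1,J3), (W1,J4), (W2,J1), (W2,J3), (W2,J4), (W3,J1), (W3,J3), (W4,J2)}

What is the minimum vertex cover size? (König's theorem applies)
Minimum vertex cover size = 4

By König's theorem: in bipartite graphs,
min vertex cover = max matching = 4

Maximum matching has size 4, so minimum vertex cover also has size 4.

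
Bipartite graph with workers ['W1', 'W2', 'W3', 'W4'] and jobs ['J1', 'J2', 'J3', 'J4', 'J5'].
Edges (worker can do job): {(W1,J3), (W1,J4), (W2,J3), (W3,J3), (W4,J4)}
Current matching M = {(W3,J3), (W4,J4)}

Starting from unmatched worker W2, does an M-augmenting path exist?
No augmenting path from W2

Alternating search from W2 reaches jobs: {J3}.
Every reachable job is already matched in M, and following those matched edges back to workers exposes no further unvisited jobs.
No M-augmenting path from W2 exists.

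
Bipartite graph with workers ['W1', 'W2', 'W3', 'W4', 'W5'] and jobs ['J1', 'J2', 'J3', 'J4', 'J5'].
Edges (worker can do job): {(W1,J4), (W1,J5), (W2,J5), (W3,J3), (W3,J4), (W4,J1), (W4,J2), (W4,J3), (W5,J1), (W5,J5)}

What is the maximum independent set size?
Maximum independent set = 5

By König's theorem:
- Min vertex cover = Max matching = 5
- Max independent set = Total vertices - Min vertex cover
- Max independent set = 10 - 5 = 5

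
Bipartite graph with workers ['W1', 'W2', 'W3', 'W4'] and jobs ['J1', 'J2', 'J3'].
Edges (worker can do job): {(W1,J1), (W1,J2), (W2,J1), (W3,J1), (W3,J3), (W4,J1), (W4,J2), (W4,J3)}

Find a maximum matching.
Matching: {(W1,J1), (W3,J3), (W4,J2)}

Maximum matching (size 3):
  W1 → J1
  W3 → J3
  W4 → J2

Each worker is assigned to at most one job, and each job to at most one worker.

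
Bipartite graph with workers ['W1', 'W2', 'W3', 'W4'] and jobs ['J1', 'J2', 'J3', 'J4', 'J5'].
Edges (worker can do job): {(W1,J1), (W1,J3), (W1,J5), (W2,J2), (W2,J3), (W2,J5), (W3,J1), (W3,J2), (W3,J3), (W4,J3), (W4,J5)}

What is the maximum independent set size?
Maximum independent set = 5

By König's theorem:
- Min vertex cover = Max matching = 4
- Max independent set = Total vertices - Min vertex cover
- Max independent set = 9 - 4 = 5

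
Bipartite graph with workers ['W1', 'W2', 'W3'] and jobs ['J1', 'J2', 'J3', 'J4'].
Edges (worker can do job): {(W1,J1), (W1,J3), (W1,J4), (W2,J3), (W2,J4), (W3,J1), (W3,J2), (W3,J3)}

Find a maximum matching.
Matching: {(W1,J1), (W2,J3), (W3,J2)}

Maximum matching (size 3):
  W1 → J1
  W2 → J3
  W3 → J2

Each worker is assigned to at most one job, and each job to at most one worker.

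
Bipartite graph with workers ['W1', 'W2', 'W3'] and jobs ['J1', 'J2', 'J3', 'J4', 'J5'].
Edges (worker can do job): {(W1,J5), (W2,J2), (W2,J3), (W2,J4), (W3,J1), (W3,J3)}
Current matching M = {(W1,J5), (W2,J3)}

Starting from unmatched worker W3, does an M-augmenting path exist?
Yes: W3 → J1

An M-augmenting path alternates non-matching / matching edges, starting and ending at unmatched vertices.
Path: W3 → J1
(J1 is unmatched in M, so the path is augmenting.)
Flipping edges along this path would increase |M| from 2 to 3.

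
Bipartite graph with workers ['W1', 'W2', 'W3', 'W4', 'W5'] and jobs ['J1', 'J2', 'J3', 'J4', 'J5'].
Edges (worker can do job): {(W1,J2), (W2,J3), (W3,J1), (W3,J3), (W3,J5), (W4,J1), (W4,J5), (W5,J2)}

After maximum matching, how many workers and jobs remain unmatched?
Unmatched: 1 workers, 1 jobs

Maximum matching size: 4
Workers: 5 total, 4 matched, 1 unmatched
Jobs: 5 total, 4 matched, 1 unmatched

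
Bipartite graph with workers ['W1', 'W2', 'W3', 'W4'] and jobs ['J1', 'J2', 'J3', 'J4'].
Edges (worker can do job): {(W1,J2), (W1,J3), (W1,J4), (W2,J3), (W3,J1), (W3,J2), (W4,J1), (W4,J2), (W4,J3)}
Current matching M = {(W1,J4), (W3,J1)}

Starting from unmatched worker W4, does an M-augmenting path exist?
Yes: W4 → J2

An M-augmenting path alternates non-matching / matching edges, starting and ending at unmatched vertices.
Path: W4 → J2
(J2 is unmatched in M, so the path is augmenting.)
Flipping edges along this path would increase |M| from 2 to 3.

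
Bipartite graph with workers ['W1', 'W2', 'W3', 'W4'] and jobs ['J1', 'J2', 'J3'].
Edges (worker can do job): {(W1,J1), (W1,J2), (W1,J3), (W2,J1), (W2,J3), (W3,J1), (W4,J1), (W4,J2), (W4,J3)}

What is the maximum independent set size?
Maximum independent set = 4

By König's theorem:
- Min vertex cover = Max matching = 3
- Max independent set = Total vertices - Min vertex cover
- Max independent set = 7 - 3 = 4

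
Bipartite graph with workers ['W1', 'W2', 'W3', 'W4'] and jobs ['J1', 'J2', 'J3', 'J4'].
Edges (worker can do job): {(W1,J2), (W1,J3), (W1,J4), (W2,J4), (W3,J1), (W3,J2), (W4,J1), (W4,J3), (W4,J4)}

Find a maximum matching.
Matching: {(W1,J2), (W2,J4), (W3,J1), (W4,J3)}

Maximum matching (size 4):
  W1 → J2
  W2 → J4
  W3 → J1
  W4 → J3

Each worker is assigned to at most one job, and each job to at most one worker.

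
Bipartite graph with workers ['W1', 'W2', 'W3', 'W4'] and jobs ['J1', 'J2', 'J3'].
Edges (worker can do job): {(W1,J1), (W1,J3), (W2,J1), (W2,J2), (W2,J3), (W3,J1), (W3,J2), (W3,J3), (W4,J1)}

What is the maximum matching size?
Maximum matching size = 3

Maximum matching: {(W1,J3), (W3,J2), (W4,J1)}
Size: 3

This assigns 3 workers to 3 distinct jobs.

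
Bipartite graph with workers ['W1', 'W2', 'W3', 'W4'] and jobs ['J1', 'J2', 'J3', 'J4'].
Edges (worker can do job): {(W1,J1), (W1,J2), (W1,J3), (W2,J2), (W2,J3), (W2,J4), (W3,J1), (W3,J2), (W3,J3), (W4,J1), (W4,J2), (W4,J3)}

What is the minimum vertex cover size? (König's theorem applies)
Minimum vertex cover size = 4

By König's theorem: in bipartite graphs,
min vertex cover = max matching = 4

Maximum matching has size 4, so minimum vertex cover also has size 4.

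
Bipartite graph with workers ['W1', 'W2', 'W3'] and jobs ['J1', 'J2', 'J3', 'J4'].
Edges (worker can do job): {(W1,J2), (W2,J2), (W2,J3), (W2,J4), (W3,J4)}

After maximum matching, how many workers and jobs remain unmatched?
Unmatched: 0 workers, 1 jobs

Maximum matching size: 3
Workers: 3 total, 3 matched, 0 unmatched
Jobs: 4 total, 3 matched, 1 unmatched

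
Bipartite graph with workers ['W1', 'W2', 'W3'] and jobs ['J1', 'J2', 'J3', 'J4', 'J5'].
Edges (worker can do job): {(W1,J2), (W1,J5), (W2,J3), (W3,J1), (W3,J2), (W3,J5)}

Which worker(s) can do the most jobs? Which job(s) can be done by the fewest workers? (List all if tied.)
Most versatile: W3 (3 jobs); Least covered: J4 (0 workers)

Worker degrees (jobs they can do): W1:2, W2:1, W3:3
Job degrees (workers who can do it): J1:1, J2:2, J3:1, J4:0, J5:2

Maximum worker degree is 3, achieved by: W3
Minimum job degree is 0, achieved by: J4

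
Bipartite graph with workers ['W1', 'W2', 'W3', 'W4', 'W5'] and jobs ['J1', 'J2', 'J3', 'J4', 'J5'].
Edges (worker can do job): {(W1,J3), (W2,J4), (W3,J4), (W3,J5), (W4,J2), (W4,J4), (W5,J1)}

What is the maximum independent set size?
Maximum independent set = 5

By König's theorem:
- Min vertex cover = Max matching = 5
- Max independent set = Total vertices - Min vertex cover
- Max independent set = 10 - 5 = 5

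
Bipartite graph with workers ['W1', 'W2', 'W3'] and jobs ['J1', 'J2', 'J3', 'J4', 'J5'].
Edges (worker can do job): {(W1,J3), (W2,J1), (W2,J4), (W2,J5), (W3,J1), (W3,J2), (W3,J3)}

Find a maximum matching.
Matching: {(W1,J3), (W2,J5), (W3,J1)}

Maximum matching (size 3):
  W1 → J3
  W2 → J5
  W3 → J1

Each worker is assigned to at most one job, and each job to at most one worker.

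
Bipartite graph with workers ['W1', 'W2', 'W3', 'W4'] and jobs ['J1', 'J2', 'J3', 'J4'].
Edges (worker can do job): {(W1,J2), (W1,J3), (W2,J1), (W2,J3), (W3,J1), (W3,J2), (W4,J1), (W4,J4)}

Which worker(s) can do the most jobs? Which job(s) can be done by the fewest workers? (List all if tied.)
Most versatile: W1, W2, W3, W4 (2 jobs); Least covered: J4 (1 workers)

Worker degrees (jobs they can do): W1:2, W2:2, W3:2, W4:2
Job degrees (workers who can do it): J1:3, J2:2, J3:2, J4:1

Maximum worker degree is 2, achieved by: W1, W2, W3, W4
Minimum job degree is 1, achieved by: J4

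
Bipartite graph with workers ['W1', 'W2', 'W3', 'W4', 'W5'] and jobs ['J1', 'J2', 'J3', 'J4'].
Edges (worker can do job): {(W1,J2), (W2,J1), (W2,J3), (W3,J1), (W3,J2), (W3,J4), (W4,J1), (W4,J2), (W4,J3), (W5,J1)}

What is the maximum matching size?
Maximum matching size = 4

Maximum matching: {(W1,J2), (W3,J4), (W4,J3), (W5,J1)}
Size: 4

This assigns 4 workers to 4 distinct jobs.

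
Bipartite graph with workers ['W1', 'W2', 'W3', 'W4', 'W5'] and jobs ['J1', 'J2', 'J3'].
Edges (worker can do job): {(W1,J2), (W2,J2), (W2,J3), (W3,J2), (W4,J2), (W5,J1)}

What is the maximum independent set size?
Maximum independent set = 5

By König's theorem:
- Min vertex cover = Max matching = 3
- Max independent set = Total vertices - Min vertex cover
- Max independent set = 8 - 3 = 5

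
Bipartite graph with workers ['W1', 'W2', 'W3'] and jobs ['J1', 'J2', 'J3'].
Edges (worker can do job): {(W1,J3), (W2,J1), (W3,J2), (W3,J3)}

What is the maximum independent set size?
Maximum independent set = 3

By König's theorem:
- Min vertex cover = Max matching = 3
- Max independent set = Total vertices - Min vertex cover
- Max independent set = 6 - 3 = 3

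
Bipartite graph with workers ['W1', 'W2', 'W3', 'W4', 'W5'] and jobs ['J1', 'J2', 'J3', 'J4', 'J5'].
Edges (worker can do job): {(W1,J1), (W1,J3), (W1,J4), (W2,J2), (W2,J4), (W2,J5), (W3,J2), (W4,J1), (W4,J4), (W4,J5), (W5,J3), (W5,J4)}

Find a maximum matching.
Matching: {(W1,J3), (W2,J5), (W3,J2), (W4,J1), (W5,J4)}

Maximum matching (size 5):
  W1 → J3
  W2 → J5
  W3 → J2
  W4 → J1
  W5 → J4

Each worker is assigned to at most one job, and each job to at most one worker.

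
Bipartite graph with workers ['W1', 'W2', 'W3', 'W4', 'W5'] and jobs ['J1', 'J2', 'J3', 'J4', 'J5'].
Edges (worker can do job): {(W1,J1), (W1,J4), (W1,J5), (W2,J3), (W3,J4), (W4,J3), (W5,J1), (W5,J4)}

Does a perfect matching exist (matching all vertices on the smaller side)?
No, maximum matching has size 4 < 5

Maximum matching has size 4, need 5 for perfect matching.
Unmatched workers: ['W2']
Unmatched jobs: ['J2']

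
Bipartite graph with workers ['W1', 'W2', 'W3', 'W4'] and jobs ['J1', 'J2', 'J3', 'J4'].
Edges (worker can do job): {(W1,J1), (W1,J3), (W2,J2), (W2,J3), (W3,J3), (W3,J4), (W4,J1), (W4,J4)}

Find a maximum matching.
Matching: {(W1,J1), (W2,J2), (W3,J3), (W4,J4)}

Maximum matching (size 4):
  W1 → J1
  W2 → J2
  W3 → J3
  W4 → J4

Each worker is assigned to at most one job, and each job to at most one worker.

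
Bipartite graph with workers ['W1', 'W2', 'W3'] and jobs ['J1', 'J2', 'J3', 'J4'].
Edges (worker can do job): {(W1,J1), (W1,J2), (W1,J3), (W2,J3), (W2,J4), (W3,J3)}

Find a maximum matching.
Matching: {(W1,J2), (W2,J4), (W3,J3)}

Maximum matching (size 3):
  W1 → J2
  W2 → J4
  W3 → J3

Each worker is assigned to at most one job, and each job to at most one worker.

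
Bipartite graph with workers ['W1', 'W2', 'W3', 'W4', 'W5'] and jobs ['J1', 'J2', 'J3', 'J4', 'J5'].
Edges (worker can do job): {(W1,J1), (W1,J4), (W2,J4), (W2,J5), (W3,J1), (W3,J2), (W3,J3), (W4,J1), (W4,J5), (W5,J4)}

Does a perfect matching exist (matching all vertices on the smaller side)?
No, maximum matching has size 4 < 5

Maximum matching has size 4, need 5 for perfect matching.
Unmatched workers: ['W2']
Unmatched jobs: ['J2']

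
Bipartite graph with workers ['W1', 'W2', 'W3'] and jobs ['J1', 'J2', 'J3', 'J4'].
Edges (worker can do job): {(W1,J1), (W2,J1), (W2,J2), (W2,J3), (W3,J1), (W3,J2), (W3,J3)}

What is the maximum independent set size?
Maximum independent set = 4

By König's theorem:
- Min vertex cover = Max matching = 3
- Max independent set = Total vertices - Min vertex cover
- Max independent set = 7 - 3 = 4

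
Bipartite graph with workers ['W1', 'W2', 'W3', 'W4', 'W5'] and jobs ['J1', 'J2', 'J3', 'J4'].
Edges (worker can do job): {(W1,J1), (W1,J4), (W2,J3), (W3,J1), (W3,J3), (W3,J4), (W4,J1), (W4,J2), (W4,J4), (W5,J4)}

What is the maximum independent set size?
Maximum independent set = 5

By König's theorem:
- Min vertex cover = Max matching = 4
- Max independent set = Total vertices - Min vertex cover
- Max independent set = 9 - 4 = 5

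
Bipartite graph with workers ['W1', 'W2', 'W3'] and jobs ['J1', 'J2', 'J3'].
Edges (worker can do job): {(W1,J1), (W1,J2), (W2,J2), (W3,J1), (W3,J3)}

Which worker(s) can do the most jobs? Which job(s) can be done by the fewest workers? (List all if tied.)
Most versatile: W1, W3 (2 jobs); Least covered: J3 (1 workers)

Worker degrees (jobs they can do): W1:2, W2:1, W3:2
Job degrees (workers who can do it): J1:2, J2:2, J3:1

Maximum worker degree is 2, achieved by: W1, W3
Minimum job degree is 1, achieved by: J3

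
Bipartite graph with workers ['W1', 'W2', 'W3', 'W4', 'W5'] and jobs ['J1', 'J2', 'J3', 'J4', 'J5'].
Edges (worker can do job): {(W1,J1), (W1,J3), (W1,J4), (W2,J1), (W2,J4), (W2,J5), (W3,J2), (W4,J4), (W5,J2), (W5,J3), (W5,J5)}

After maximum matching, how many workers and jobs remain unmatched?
Unmatched: 0 workers, 0 jobs

Maximum matching size: 5
Workers: 5 total, 5 matched, 0 unmatched
Jobs: 5 total, 5 matched, 0 unmatched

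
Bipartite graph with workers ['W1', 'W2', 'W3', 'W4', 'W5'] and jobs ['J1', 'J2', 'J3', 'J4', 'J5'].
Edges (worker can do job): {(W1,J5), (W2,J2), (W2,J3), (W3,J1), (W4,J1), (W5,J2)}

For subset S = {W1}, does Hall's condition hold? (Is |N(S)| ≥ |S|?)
Yes: |N(S)| = 1, |S| = 1

Subset S = {W1}
Neighbors N(S) = {J5}

|N(S)| = 1, |S| = 1
Hall's condition: |N(S)| ≥ |S| is satisfied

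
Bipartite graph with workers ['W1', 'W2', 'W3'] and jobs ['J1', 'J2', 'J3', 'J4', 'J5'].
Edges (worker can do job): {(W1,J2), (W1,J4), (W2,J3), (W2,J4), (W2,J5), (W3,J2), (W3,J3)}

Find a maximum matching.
Matching: {(W1,J4), (W2,J5), (W3,J2)}

Maximum matching (size 3):
  W1 → J4
  W2 → J5
  W3 → J2

Each worker is assigned to at most one job, and each job to at most one worker.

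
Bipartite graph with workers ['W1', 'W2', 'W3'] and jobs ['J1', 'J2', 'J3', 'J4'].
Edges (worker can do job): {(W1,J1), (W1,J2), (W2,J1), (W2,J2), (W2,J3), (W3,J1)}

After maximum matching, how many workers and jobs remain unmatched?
Unmatched: 0 workers, 1 jobs

Maximum matching size: 3
Workers: 3 total, 3 matched, 0 unmatched
Jobs: 4 total, 3 matched, 1 unmatched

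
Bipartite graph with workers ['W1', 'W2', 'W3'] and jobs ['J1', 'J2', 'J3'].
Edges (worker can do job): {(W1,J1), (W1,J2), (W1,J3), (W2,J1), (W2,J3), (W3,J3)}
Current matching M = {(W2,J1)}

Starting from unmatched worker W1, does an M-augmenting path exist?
Yes: W1 → J1 → W2 → J3

An M-augmenting path alternates non-matching / matching edges, starting and ending at unmatched vertices.
Path: W1 → J1 → W2 → J3
(J3 is unmatched in M, so the path is augmenting.)
Flipping edges along this path would increase |M| from 1 to 2.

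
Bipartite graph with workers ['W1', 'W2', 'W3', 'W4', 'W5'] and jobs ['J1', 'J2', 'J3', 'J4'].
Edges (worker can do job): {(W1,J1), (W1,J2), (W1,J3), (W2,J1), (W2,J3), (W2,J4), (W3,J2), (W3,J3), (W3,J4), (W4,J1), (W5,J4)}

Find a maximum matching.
Matching: {(W1,J2), (W3,J3), (W4,J1), (W5,J4)}

Maximum matching (size 4):
  W1 → J2
  W3 → J3
  W4 → J1
  W5 → J4

Each worker is assigned to at most one job, and each job to at most one worker.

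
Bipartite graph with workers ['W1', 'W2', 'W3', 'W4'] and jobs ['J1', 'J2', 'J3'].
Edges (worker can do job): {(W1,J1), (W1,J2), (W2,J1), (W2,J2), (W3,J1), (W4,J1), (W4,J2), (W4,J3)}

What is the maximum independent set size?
Maximum independent set = 4

By König's theorem:
- Min vertex cover = Max matching = 3
- Max independent set = Total vertices - Min vertex cover
- Max independent set = 7 - 3 = 4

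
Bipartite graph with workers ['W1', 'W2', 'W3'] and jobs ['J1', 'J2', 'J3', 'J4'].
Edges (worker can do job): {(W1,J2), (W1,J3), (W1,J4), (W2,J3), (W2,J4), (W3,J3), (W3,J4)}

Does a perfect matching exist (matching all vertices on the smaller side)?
Yes, perfect matching exists (size 3)

Perfect matching: {(W1,J2), (W2,J4), (W3,J3)}
All 3 vertices on the smaller side are matched.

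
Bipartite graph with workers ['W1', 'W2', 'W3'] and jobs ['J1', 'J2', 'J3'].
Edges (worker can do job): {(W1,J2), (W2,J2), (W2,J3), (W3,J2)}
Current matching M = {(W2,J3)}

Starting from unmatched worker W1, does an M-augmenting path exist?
Yes: W1 → J2

An M-augmenting path alternates non-matching / matching edges, starting and ending at unmatched vertices.
Path: W1 → J2
(J2 is unmatched in M, so the path is augmenting.)
Flipping edges along this path would increase |M| from 1 to 2.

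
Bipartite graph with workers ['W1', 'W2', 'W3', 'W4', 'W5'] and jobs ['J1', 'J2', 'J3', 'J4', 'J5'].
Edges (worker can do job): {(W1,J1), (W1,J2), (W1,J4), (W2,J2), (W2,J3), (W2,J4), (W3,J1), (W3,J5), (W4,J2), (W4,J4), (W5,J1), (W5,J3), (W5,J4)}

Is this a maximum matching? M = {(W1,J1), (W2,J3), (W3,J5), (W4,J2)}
No, size 4 is not maximum

Proposed matching has size 4.
Maximum matching size for this graph: 5.

This is NOT maximum - can be improved to size 5.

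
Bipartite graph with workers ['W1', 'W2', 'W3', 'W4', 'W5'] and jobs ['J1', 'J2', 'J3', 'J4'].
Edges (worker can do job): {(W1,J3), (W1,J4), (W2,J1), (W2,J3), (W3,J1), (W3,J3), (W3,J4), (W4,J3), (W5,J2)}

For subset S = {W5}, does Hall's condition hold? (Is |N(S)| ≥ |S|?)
Yes: |N(S)| = 1, |S| = 1

Subset S = {W5}
Neighbors N(S) = {J2}

|N(S)| = 1, |S| = 1
Hall's condition: |N(S)| ≥ |S| is satisfied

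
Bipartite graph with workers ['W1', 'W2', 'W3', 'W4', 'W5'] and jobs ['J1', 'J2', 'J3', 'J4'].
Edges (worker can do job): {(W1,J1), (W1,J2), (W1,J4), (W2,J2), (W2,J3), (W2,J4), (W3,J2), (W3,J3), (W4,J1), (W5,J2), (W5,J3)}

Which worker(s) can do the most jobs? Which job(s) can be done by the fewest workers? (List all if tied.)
Most versatile: W1, W2 (3 jobs); Least covered: J1, J4 (2 workers)

Worker degrees (jobs they can do): W1:3, W2:3, W3:2, W4:1, W5:2
Job degrees (workers who can do it): J1:2, J2:4, J3:3, J4:2

Maximum worker degree is 3, achieved by: W1, W2
Minimum job degree is 2, achieved by: J1, J4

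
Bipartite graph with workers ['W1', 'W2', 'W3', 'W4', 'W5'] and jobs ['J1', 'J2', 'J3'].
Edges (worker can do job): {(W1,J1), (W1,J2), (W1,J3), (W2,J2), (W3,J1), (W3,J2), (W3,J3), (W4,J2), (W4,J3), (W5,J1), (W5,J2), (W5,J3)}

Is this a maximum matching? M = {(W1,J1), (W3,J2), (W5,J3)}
Yes, size 3 is maximum

Proposed matching has size 3.
Maximum matching size for this graph: 3.

This is a maximum matching.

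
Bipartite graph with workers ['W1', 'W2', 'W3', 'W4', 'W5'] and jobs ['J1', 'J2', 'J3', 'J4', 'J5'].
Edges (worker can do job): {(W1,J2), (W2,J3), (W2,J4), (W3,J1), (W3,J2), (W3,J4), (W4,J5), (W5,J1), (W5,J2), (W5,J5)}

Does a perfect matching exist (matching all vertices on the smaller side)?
Yes, perfect matching exists (size 5)

Perfect matching: {(W1,J2), (W2,J3), (W3,J4), (W4,J5), (W5,J1)}
All 5 vertices on the smaller side are matched.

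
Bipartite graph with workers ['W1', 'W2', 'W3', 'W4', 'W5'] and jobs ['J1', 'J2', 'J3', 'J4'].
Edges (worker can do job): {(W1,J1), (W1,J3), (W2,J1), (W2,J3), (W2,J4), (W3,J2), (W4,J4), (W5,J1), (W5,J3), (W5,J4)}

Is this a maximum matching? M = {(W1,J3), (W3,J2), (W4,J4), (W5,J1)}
Yes, size 4 is maximum

Proposed matching has size 4.
Maximum matching size for this graph: 4.

This is a maximum matching.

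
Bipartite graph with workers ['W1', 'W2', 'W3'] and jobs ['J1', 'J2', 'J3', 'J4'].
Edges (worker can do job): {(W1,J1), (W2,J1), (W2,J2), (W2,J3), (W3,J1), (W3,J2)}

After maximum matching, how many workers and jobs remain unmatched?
Unmatched: 0 workers, 1 jobs

Maximum matching size: 3
Workers: 3 total, 3 matched, 0 unmatched
Jobs: 4 total, 3 matched, 1 unmatched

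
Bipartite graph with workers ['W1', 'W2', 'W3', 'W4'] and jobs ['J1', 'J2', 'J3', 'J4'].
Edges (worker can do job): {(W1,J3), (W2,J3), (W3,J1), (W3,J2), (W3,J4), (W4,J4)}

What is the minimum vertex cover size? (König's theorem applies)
Minimum vertex cover size = 3

By König's theorem: in bipartite graphs,
min vertex cover = max matching = 3

Maximum matching has size 3, so minimum vertex cover also has size 3.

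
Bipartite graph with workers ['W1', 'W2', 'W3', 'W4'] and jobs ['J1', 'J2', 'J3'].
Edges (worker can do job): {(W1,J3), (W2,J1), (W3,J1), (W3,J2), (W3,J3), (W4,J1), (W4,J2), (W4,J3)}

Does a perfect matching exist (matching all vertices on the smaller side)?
Yes, perfect matching exists (size 3)

Perfect matching: {(W2,J1), (W3,J2), (W4,J3)}
All 3 vertices on the smaller side are matched.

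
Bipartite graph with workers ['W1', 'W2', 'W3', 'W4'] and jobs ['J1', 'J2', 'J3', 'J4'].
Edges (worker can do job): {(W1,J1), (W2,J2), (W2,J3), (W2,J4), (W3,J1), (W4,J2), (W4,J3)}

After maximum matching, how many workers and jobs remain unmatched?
Unmatched: 1 workers, 1 jobs

Maximum matching size: 3
Workers: 4 total, 3 matched, 1 unmatched
Jobs: 4 total, 3 matched, 1 unmatched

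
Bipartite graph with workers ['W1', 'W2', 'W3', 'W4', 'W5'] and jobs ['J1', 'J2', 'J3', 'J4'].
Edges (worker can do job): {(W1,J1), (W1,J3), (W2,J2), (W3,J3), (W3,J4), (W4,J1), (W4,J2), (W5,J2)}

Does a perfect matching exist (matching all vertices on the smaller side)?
Yes, perfect matching exists (size 4)

Perfect matching: {(W1,J3), (W3,J4), (W4,J1), (W5,J2)}
All 4 vertices on the smaller side are matched.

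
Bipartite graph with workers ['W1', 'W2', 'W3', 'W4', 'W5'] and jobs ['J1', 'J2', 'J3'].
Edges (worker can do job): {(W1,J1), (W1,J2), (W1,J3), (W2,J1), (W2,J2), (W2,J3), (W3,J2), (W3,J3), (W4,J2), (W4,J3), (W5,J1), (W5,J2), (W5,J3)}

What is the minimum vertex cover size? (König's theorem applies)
Minimum vertex cover size = 3

By König's theorem: in bipartite graphs,
min vertex cover = max matching = 3

Maximum matching has size 3, so minimum vertex cover also has size 3.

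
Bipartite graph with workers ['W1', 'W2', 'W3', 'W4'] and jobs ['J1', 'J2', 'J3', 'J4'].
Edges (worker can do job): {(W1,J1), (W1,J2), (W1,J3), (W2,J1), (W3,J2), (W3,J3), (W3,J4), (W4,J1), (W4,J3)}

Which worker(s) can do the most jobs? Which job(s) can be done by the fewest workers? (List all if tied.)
Most versatile: W1, W3 (3 jobs); Least covered: J4 (1 workers)

Worker degrees (jobs they can do): W1:3, W2:1, W3:3, W4:2
Job degrees (workers who can do it): J1:3, J2:2, J3:3, J4:1

Maximum worker degree is 3, achieved by: W1, W3
Minimum job degree is 1, achieved by: J4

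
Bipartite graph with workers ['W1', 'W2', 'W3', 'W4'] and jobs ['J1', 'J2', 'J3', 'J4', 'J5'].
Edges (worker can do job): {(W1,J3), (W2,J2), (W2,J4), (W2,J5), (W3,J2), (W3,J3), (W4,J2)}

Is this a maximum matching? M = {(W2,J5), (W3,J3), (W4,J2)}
Yes, size 3 is maximum

Proposed matching has size 3.
Maximum matching size for this graph: 3.

This is a maximum matching.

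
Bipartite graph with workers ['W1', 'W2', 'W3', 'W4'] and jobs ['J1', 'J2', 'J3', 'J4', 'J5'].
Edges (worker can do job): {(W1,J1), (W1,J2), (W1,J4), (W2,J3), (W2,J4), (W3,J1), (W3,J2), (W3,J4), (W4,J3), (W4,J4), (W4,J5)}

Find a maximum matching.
Matching: {(W1,J1), (W2,J3), (W3,J4), (W4,J5)}

Maximum matching (size 4):
  W1 → J1
  W2 → J3
  W3 → J4
  W4 → J5

Each worker is assigned to at most one job, and each job to at most one worker.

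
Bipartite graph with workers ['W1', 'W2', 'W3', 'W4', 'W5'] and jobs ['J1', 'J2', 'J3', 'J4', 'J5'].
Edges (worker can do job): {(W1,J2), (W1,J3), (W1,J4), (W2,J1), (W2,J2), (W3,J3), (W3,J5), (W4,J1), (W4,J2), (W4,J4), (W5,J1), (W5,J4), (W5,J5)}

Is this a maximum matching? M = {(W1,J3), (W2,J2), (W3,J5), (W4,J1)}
No, size 4 is not maximum

Proposed matching has size 4.
Maximum matching size for this graph: 5.

This is NOT maximum - can be improved to size 5.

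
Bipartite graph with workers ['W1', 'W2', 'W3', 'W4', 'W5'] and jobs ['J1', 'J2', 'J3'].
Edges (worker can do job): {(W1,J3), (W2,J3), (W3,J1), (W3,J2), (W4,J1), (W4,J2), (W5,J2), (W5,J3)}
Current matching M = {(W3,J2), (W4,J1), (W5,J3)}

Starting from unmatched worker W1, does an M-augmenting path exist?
No augmenting path from W1

Alternating search from W1 reaches jobs: {J1, J2, J3}.
Every reachable job is already matched in M, and following those matched edges back to workers exposes no further unvisited jobs.
No M-augmenting path from W1 exists.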